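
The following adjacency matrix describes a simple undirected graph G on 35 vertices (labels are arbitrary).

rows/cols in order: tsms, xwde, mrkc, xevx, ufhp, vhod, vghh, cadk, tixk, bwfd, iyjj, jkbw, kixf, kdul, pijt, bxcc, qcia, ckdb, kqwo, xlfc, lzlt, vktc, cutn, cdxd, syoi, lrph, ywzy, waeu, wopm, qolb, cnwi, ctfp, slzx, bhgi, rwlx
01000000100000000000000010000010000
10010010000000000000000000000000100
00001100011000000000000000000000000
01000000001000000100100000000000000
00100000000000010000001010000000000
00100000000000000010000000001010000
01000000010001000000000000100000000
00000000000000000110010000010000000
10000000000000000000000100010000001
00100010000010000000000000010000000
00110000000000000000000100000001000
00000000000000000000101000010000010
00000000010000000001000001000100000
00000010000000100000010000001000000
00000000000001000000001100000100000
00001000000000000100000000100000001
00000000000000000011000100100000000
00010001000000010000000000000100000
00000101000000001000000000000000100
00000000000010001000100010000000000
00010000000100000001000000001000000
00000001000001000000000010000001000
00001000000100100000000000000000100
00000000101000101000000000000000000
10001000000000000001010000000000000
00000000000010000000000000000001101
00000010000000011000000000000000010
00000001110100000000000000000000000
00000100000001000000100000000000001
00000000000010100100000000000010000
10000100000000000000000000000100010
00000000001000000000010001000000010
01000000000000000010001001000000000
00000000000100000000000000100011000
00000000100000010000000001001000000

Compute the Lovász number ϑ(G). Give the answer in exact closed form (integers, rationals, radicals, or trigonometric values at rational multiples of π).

15

deg(cadk) = 4; N(cadk) = {ckdb, kqwo, vktc, waeu}.
Vertex rwlx has 4 neighbors: tixk, bxcc, lrph, wopm.
deg(slzx) = 4; N(slzx) = {xwde, kqwo, cutn, lrph}.
deg(qolb) = 4; N(qolb) = {kixf, pijt, ckdb, cnwi}.
Regular of degree 4 on 35 vertices: Kneser K(7,3) on C(7,3)=35 vertices.
spec(A) ≈ [4.0, 2.0, -1.0, -3.0] (distinct, 5 d.p.).
ϑ = −N·λ_min/(λ_max−λ_min) = −35·(-3)/(4−(-3)) = 15.
= 15.0000… (decimal).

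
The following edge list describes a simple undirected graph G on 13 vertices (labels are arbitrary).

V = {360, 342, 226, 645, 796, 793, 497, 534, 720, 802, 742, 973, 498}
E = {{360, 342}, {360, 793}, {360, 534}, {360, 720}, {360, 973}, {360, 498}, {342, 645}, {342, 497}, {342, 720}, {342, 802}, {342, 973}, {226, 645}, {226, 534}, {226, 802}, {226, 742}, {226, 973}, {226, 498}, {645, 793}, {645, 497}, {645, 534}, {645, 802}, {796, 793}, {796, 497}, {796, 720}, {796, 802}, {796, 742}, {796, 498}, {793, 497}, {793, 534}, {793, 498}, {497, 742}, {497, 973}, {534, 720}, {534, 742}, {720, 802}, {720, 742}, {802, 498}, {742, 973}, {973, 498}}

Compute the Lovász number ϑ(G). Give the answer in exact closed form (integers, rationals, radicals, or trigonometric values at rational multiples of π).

sqrt(13)

deg(796) = 6; N(796) = {793, 497, 720, 802, 742, 498}.
N(497) = {342, 645, 796, 793, 742, 973}, |N(497)| = 6.
N(498) = {360, 226, 796, 793, 802, 973}, |N(498)| = 6.
Vertex 720 has 6 neighbors: 360, 342, 796, 534, 802, 742.
G on 13 vertices is 6-regular; SR(13,6,2,3) — a Paley graph.
The 3 distinct eigenvalues: [6.0, 1.302776, -2.302776].
With N=13: ϑ(G) = 13·(-(-sqrt(13)/2 - 1/2))/(6−(-sqrt(13)/2 - 1/2)) = sqrt(13).
≈ 3.6055513 (to 7 d.p.).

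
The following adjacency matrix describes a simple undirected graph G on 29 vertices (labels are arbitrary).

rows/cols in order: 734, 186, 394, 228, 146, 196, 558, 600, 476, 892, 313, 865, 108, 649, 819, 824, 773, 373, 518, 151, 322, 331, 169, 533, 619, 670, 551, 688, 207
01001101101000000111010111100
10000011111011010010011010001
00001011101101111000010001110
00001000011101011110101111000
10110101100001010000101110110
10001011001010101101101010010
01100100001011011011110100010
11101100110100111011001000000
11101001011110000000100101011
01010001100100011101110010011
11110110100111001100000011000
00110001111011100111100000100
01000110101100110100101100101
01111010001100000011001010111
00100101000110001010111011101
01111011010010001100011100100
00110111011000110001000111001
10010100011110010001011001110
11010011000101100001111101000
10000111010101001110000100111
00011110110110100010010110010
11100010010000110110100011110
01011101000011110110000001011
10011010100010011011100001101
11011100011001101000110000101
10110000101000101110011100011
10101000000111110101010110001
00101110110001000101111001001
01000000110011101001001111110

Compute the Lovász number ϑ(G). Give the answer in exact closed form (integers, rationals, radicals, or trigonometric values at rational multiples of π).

Vertex 551 has 14 neighbors: 734, 394, 146, 865, 108, 649, 819, 824, 373, 151, 331, 533, 619, 207.
Vertex 331 has 14 neighbors: 734, 186, 394, 558, 892, 819, 824, 373, 518, 322, 619, 670, 551, 688.
N(670) = {734, 394, 228, 476, 313, 819, 773, 373, 518, 331, 169, 533, 688, 207}, |N(670)| = 14.
N(169) = {186, 228, 146, 196, 600, 108, 649, 819, 824, 373, 518, 670, 688, 207}, |N(169)| = 14.
deg(v) = 14 for all v (|V|=29); SR(29,14,6,7) — a Paley graph.
Distinct eigenvalues (to 3 d.p.): [14.0, 2.193, -3.193].
ϑ = −N·λ_min/(λ_max−λ_min) = −29·(-sqrt(29)/2 - 1/2)/(14−(-sqrt(29)/2 - 1/2)) = sqrt(29).
= 5.385165… (decimal).

sqrt(29)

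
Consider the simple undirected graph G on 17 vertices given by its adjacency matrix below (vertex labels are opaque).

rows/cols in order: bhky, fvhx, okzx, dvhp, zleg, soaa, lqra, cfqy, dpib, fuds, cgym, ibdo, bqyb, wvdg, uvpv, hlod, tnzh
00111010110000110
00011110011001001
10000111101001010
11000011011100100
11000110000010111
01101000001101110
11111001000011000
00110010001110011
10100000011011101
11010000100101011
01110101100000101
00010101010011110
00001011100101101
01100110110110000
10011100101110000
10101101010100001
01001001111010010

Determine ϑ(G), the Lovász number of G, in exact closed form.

sqrt(17)

N(fvhx) = {dvhp, zleg, soaa, lqra, fuds, cgym, wvdg, tnzh}, |N(fvhx)| = 8.
N(dpib) = {bhky, okzx, fuds, cgym, bqyb, wvdg, uvpv, tnzh}, |N(dpib)| = 8.
N(hlod) = {bhky, okzx, zleg, soaa, cfqy, fuds, ibdo, tnzh}, |N(hlod)| = 8.
N(cgym) = {fvhx, okzx, dvhp, soaa, cfqy, dpib, uvpv, tnzh}, |N(cgym)| = 8.
deg(v) = 8 for all v (|V|=17); Paley(17): SR with (k,λ,μ)=(8,3,4).
The 3 distinct eigenvalues: [8.0, 1.562, -2.562].
Lovász: ϑ = −17(-sqrt(17)/2 - 1/2)/(8+-(-sqrt(17)/2 - 1/2)) = sqrt(17).
≈ 4.12310563 (to 8 d.p.).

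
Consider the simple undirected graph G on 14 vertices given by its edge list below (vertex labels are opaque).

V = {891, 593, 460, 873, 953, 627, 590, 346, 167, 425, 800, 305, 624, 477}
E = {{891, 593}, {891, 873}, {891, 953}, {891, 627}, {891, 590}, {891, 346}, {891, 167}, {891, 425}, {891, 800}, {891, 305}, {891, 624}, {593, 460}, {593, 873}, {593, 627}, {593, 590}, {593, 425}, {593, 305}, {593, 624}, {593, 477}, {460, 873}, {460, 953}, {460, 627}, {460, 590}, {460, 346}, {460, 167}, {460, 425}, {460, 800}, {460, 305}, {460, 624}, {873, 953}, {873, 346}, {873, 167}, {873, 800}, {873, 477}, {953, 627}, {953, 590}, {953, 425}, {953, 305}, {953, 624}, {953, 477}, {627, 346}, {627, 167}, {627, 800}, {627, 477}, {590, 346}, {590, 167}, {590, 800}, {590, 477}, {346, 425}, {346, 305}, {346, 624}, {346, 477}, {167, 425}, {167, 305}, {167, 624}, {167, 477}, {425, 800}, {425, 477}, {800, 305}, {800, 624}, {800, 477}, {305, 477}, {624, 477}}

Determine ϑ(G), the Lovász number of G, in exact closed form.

N(460) = {593, 873, 953, 627, 590, 346, 167, 425, 800, 305, 624}, |N(460)| = 11.
N(425) = {891, 593, 460, 953, 346, 167, 800, 477}, |N(425)| = 8.
deg(167) = 9; N(167) = {891, 460, 873, 627, 590, 425, 305, 624, 477}.
Vertex 624 has 8 neighbors: 891, 593, 460, 953, 346, 167, 800, 477.
Complete 3-partite, parts [6, 5, 3]: perfect, ϑ = α = 6.
ϑ(G) ≈ 6.000000.
α=6, χ(Ḡ)=6; ϑ=6 lies between (collapsed).

6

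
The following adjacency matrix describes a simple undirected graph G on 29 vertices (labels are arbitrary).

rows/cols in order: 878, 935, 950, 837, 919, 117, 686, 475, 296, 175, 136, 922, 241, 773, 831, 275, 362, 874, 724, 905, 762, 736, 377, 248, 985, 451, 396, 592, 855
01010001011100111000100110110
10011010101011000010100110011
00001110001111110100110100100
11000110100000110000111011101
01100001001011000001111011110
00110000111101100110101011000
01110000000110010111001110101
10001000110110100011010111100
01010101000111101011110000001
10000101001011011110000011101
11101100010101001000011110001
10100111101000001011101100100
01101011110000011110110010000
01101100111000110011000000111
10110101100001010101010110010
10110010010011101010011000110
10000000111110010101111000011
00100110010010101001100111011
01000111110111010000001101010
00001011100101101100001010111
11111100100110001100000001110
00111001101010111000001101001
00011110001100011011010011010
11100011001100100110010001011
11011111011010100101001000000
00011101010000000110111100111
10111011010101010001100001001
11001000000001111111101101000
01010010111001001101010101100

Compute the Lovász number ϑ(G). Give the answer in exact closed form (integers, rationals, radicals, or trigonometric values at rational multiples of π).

sqrt(29)

deg(451) = 14; N(451) = {837, 919, 117, 475, 175, 874, 724, 762, 736, 377, 248, 396, 592, 855}.
Vertex 874 has 14 neighbors: 950, 117, 686, 175, 241, 831, 362, 905, 762, 248, 985, 451, 592, 855.
N(736) = {950, 837, 919, 475, 296, 136, 241, 831, 275, 362, 377, 248, 451, 855}, |N(736)| = 14.
Vertex 175 has 14 neighbors: 878, 117, 475, 136, 241, 773, 275, 362, 874, 724, 985, 451, 396, 855.
14-regular, N=29; Paley(29): SR with (k,λ,μ)=(14,6,7).
The 3 distinct eigenvalues: [14.0, 2.1926, -3.1926].
Lovász (edge-transitive): ϑ = −29·(-sqrt(29)/2 - 1/2)/((14)−(-sqrt(29)/2 - 1/2)) = sqrt(29).
= 5.3851648… (decimal).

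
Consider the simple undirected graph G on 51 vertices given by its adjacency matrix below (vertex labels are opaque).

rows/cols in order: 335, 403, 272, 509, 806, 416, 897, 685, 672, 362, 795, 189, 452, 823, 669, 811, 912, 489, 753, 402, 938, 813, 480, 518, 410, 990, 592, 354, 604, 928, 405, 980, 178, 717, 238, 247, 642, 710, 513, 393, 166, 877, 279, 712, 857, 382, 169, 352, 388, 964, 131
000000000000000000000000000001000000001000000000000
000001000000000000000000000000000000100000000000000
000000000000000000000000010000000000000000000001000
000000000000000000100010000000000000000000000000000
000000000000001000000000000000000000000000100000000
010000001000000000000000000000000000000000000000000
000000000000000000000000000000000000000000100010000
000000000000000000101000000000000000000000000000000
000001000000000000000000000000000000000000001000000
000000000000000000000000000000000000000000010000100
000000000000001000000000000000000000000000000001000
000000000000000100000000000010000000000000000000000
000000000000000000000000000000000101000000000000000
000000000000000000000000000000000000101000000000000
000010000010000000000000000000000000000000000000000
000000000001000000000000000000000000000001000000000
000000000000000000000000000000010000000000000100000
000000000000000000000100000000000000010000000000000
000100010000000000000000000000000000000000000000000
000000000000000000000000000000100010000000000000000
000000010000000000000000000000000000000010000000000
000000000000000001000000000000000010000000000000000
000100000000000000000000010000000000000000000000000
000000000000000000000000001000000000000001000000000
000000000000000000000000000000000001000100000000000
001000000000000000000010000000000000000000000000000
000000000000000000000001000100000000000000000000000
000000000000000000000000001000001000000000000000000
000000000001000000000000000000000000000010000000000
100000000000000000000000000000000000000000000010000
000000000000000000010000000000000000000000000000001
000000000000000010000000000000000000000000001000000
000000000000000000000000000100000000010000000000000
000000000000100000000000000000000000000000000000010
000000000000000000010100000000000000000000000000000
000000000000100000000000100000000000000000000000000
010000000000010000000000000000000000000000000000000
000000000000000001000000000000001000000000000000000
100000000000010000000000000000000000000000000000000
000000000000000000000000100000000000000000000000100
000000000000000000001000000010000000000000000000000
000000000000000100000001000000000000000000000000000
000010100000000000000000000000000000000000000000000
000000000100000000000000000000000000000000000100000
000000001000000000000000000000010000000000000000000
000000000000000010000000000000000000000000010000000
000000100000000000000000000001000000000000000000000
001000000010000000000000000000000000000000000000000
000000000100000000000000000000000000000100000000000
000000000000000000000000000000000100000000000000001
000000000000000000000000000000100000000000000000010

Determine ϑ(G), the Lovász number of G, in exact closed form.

Vertex 362 has 2 neighbors: 712, 388.
Vertex 402 has 2 neighbors: 405, 238.
deg(712) = 2; N(712) = {362, 382}.
N(166) = {938, 604}, |N(166)| = 2.
51-vertex 2-regular graph: the odd cycle C_{51}.
A has 26 distinct eigenvalues ≈ [2.0, 1.98484, 1.93959, 1.86494, 1.76202, 1.63239, 1.47802, 1.30124, 1.10473, 0.89148, 0.66471, 0.42787, 0.18454, -0.06159, -0.30678, -0.54733, -0.77957, -1.0, -1.20527, -1.39227, -1.55816, -1.70043, -1.81693, -1.90588, -1.96595, -1.99621].
Lovász: ϑ = −51(-2*cos(pi/51))/(2+-(-1)*2*cos(pi/51)) = 51*cos(pi/51)/(cos(pi/51) + 1).
ϑ(G) ≈ 25.475794.
Sandwich: α(G)=25 ≤ ϑ(G)=51*cos(pi/51)/(cos(pi/51) + 1) ≤ χ(Ḡ)=26 (both strict).

51*cos(pi/51)/(cos(pi/51) + 1)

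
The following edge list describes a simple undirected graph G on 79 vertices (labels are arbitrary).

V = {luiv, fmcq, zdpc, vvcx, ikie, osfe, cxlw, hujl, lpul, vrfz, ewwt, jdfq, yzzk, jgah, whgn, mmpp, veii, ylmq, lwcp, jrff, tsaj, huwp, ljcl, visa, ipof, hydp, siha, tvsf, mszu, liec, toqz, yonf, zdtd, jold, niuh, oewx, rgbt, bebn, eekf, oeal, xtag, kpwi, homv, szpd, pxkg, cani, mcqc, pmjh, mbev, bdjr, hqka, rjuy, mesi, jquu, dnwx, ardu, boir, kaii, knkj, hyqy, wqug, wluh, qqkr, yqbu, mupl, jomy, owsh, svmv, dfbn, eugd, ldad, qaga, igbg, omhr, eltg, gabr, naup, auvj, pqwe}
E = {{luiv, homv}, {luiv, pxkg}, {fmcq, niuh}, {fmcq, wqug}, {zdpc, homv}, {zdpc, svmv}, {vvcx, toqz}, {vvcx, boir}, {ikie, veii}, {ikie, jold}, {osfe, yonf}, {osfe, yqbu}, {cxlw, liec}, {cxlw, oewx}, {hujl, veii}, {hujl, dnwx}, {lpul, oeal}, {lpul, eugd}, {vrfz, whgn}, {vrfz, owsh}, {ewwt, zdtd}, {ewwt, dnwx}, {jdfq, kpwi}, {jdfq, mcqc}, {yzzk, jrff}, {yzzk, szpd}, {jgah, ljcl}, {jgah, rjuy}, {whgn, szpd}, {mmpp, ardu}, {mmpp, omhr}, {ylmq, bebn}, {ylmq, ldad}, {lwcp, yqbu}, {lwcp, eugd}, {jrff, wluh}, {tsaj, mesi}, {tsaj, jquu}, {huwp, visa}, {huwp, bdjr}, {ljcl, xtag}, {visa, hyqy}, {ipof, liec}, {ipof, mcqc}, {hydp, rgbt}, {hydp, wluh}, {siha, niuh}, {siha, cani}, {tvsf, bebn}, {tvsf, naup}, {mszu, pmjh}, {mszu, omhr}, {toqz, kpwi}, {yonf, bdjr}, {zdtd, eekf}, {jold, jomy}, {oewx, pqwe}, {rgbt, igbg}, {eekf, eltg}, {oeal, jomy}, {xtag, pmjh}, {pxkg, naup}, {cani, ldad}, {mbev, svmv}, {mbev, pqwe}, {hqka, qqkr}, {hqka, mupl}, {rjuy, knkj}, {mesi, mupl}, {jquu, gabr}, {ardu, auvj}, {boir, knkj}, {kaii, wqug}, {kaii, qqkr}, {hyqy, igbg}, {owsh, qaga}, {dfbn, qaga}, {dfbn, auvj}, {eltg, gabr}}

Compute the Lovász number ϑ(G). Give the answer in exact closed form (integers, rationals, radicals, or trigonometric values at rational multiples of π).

Vertex mbev has 2 neighbors: svmv, pqwe.
Vertex bdjr has 2 neighbors: huwp, yonf.
deg(omhr) = 2; N(omhr) = {mmpp, mszu}.
deg(ylmq) = 2; N(ylmq) = {bebn, ldad}.
79-vertex 2-regular graph: this is C_{79}, the 79-cycle.
spec(A) ≈ [2.0, 1.99368, 1.97475, 1.94334, 1.89964, 1.84393, 1.77657, 1.69797, 1.60863, 1.50913, 1.40008, 1.28219, 1.15618, 1.02287, 0.88309, 0.73773, 0.5877, 0.43396, 0.27747, 0.11923, -0.03976, -0.19851, -0.356, -0.51123, -0.66324, -0.81105, -0.95374, -1.09039, -1.22015, -1.3422, -1.45576, -1.56011, -1.65461, -1.73864, -1.81168, -1.87327, -1.92301, -1.96059, -1.98578, -1.99842] (distinct, 5 d.p.).
Lovász (edge-transitive): ϑ = −79·(-2*cos(pi/79))/((2)−(-2*cos(pi/79))) = 79*cos(pi/79)/(cos(pi/79) + 1).
≈ 39.484379420 (to 9 d.p.).
Sandwich: α(G)=39 ≤ ϑ(G)=79*cos(pi/79)/(cos(pi/79) + 1) ≤ χ(Ḡ)=40 (both strict).

79*cos(pi/79)/(cos(pi/79) + 1)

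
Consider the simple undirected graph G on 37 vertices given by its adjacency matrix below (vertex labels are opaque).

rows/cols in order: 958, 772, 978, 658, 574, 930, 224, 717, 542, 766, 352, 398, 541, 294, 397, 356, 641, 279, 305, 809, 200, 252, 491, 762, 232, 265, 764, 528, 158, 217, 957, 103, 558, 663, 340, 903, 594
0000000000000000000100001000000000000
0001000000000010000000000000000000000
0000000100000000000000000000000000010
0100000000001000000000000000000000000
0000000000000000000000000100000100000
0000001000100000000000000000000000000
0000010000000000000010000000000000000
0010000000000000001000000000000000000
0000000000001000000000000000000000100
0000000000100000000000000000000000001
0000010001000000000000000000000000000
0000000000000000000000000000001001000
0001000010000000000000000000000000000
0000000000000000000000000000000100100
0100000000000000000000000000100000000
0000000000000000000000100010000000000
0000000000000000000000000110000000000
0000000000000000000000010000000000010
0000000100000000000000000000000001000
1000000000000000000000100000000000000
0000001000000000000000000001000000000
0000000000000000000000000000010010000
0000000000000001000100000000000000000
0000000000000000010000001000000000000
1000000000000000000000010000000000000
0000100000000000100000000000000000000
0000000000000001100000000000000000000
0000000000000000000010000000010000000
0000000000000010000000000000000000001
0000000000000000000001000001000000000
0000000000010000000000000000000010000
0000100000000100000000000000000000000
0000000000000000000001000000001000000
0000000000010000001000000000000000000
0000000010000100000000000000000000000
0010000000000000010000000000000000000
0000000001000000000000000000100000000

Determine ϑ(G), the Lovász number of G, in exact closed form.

deg(200) = 2; N(200) = {224, 528}.
Vertex 224 has 2 neighbors: 930, 200.
N(542) = {541, 340}, |N(542)| = 2.
N(352) = {930, 766}, |N(352)| = 2.
2-regular, N=37; connected 2-regular on 37 ⇒ C_{37}.
A has 19 distinct eigenvalues ≈ [2.0, 1.97123, 1.88575, 1.74603, 1.55607, 1.32135, 1.04861, 0.74571, 0.42136, 0.08488, -0.25404, -0.58565, -0.90041, -1.18927, -1.44391, -1.65702, -1.82246, -1.93547, -1.99279].
Lovász: ϑ = −37(-2*cos(pi/37))/(2+-(-1)*2*cos(pi/37)) = 37*cos(pi/37)/(cos(pi/37) + 1).
ϑ(G) ≈ 18.466617.
Sandwich: α(G)=18 ≤ ϑ(G)=37*cos(pi/37)/(cos(pi/37) + 1) ≤ χ(Ḡ)=19 (both strict).

37*cos(pi/37)/(cos(pi/37) + 1)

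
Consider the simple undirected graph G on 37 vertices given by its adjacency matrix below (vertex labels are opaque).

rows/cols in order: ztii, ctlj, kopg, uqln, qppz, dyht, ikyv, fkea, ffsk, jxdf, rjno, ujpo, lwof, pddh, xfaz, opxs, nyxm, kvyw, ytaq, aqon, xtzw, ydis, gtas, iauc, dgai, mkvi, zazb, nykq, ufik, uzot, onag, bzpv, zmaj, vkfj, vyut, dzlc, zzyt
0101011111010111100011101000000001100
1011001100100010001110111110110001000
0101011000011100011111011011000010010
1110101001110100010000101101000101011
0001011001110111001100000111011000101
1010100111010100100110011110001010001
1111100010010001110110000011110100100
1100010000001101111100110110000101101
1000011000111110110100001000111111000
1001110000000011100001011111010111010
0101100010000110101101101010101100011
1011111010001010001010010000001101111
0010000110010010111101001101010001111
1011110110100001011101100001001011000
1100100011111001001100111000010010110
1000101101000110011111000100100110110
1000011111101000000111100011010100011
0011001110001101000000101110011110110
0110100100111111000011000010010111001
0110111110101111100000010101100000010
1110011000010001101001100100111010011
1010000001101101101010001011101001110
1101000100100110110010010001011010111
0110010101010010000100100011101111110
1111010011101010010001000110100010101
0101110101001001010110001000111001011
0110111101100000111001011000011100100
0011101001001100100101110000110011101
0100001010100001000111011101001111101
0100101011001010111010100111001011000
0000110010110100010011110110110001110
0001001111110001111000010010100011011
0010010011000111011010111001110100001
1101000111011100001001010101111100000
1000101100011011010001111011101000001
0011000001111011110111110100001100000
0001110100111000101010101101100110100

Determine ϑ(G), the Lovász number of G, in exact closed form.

deg(dyht) = 18; N(dyht) = {ztii, kopg, qppz, fkea, ffsk, jxdf, ujpo, pddh, nyxm, aqon, xtzw, iauc, dgai, mkvi, zazb, onag, zmaj, zzyt}.
N(nykq) = {kopg, uqln, qppz, ikyv, jxdf, lwof, pddh, nyxm, aqon, ydis, gtas, iauc, ufik, uzot, zmaj, vkfj, vyut, zzyt}, |N(nykq)| = 18.
N(kvyw) = {kopg, uqln, ikyv, fkea, ffsk, lwof, pddh, opxs, gtas, dgai, mkvi, zazb, uzot, onag, bzpv, zmaj, vyut, dzlc}, |N(kvyw)| = 18.
N(dzlc) = {kopg, uqln, jxdf, rjno, ujpo, lwof, xfaz, opxs, nyxm, kvyw, aqon, xtzw, ydis, gtas, iauc, mkvi, onag, bzpv}, |N(dzlc)| = 18.
Regular of degree 18 on 37 vertices: SR(37,18,8,9) — a Paley graph.
spec(A) ≈ [18.0, 2.5414, -3.5414] (distinct, 4 d.p.).
Lovász (edge-transitive): ϑ = −37·(-sqrt(37)/2 - 1/2)/((18)−(-sqrt(37)/2 - 1/2)) = sqrt(37).
ϑ(G) ≈ 6.082762530.

sqrt(37)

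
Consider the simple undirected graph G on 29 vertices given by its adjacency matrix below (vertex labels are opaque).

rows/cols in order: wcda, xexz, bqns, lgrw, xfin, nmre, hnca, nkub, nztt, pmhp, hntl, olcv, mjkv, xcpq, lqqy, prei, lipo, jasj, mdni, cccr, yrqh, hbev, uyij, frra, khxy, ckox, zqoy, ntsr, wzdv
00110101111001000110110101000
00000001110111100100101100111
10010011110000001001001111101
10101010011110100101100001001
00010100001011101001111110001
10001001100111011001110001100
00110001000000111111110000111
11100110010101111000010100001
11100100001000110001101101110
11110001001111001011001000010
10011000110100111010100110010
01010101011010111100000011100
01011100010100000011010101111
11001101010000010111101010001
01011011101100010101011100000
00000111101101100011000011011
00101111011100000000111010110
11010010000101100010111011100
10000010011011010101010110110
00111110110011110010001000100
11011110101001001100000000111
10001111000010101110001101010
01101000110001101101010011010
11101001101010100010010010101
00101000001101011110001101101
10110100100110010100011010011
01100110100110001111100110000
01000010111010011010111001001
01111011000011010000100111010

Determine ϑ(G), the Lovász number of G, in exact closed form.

sqrt(29)

deg(nkub) = 14; N(nkub) = {wcda, xexz, bqns, nmre, hnca, pmhp, olcv, xcpq, lqqy, prei, lipo, hbev, frra, wzdv}.
Vertex lgrw has 14 neighbors: wcda, bqns, xfin, hnca, pmhp, hntl, olcv, mjkv, lqqy, jasj, cccr, yrqh, ckox, wzdv.
N(wcda) = {bqns, lgrw, nmre, nkub, nztt, pmhp, hntl, xcpq, jasj, mdni, yrqh, hbev, frra, ckox}, |N(wcda)| = 14.
deg(nztt) = 14; N(nztt) = {wcda, xexz, bqns, nmre, hntl, lqqy, prei, cccr, yrqh, uyij, frra, ckox, zqoy, ntsr}.
G on 29 vertices is 14-regular; SR(29,14,6,7) — a Paley graph.
The 3 distinct eigenvalues: [14.0, 2.19258, -3.19258].
ϑ = −N·λ_min/(λ_max−λ_min) = −29·(-sqrt(29)/2 - 1/2)/(14−(-sqrt(29)/2 - 1/2)) = sqrt(29).
≈ 5.385165 (to 6 d.p.).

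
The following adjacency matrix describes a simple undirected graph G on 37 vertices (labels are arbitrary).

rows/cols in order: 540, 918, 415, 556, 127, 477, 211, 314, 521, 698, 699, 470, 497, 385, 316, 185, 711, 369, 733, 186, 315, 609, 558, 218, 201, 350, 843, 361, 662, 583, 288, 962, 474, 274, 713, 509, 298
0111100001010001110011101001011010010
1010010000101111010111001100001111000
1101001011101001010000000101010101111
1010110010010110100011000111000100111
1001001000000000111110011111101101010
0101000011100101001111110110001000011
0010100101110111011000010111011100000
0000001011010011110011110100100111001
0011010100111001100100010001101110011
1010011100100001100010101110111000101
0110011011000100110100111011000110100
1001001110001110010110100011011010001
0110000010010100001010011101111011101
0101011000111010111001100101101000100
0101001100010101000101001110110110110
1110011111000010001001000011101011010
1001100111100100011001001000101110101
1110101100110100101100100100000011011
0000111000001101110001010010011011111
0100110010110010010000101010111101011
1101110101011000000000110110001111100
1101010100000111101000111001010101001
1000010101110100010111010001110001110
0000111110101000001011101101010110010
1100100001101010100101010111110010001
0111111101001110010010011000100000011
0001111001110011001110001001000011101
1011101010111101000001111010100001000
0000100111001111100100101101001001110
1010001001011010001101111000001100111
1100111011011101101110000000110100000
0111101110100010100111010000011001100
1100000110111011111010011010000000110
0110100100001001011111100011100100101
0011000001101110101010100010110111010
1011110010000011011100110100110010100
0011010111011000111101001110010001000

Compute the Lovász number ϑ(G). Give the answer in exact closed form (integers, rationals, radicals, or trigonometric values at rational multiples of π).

N(470) = {540, 556, 211, 314, 521, 497, 385, 316, 369, 186, 315, 558, 843, 361, 583, 288, 474, 298}, |N(470)| = 18.
deg(201) = 18; N(201) = {540, 918, 127, 698, 699, 497, 316, 711, 186, 609, 218, 350, 843, 361, 662, 583, 474, 298}.
Vertex 698 has 18 neighbors: 540, 415, 477, 211, 314, 699, 185, 711, 315, 558, 201, 350, 843, 662, 583, 288, 713, 298.
Vertex 556 has 18 neighbors: 540, 415, 127, 477, 521, 470, 385, 316, 711, 315, 609, 350, 843, 361, 962, 713, 509, 298.
G on 37 vertices is 18-regular; Paley(37): SR with (k,λ,μ)=(18,8,9).
A has 3 distinct eigenvalues ≈ [18.0, 2.5414, -3.5414].
Lovász (edge-transitive): ϑ = −37·(-sqrt(37)/2 - 1/2)/((18)−(-sqrt(37)/2 - 1/2)) = sqrt(37).
= 6.082763… (decimal).

sqrt(37)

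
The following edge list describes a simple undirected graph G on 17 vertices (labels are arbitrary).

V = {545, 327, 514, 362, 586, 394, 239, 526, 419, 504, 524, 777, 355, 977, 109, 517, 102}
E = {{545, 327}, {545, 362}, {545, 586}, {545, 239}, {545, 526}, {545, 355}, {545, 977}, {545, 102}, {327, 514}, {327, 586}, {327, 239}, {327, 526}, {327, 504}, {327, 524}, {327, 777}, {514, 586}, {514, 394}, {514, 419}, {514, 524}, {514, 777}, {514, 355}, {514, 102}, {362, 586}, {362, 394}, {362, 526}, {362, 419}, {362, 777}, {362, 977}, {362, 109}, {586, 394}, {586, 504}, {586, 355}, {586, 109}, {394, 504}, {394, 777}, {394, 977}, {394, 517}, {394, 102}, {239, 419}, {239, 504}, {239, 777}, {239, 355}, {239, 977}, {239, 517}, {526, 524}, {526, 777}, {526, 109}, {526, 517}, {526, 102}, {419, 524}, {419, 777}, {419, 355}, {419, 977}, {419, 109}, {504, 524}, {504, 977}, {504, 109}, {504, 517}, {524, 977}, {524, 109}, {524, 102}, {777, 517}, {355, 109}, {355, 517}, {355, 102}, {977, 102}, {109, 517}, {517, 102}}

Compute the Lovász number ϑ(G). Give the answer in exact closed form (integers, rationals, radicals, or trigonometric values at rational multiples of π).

sqrt(17)

N(102) = {545, 514, 394, 526, 524, 355, 977, 517}, |N(102)| = 8.
N(777) = {327, 514, 362, 394, 239, 526, 419, 517}, |N(777)| = 8.
N(514) = {327, 586, 394, 419, 524, 777, 355, 102}, |N(514)| = 8.
deg(524) = 8; N(524) = {327, 514, 526, 419, 504, 977, 109, 102}.
8-regular, N=17; Paley(17): SR with (k,λ,μ)=(8,3,4).
spec(A) ≈ [8.0, 1.562, -2.562] (distinct, 3 d.p.).
Lovász (edge-transitive): ϑ = −17·(-sqrt(17)/2 - 1/2)/((8)−(-sqrt(17)/2 - 1/2)) = sqrt(17).
≈ 4.12311 (to 5 d.p.).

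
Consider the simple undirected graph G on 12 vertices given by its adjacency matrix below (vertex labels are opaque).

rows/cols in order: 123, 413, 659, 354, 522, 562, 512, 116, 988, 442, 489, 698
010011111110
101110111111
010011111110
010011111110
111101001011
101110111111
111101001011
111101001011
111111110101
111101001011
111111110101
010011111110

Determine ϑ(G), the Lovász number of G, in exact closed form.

4

Vertex 123 has 8 neighbors: 413, 522, 562, 512, 116, 988, 442, 489.
N(442) = {123, 413, 659, 354, 562, 988, 489, 698}, |N(442)| = 8.
Vertex 489 has 10 neighbors: 123, 413, 659, 354, 522, 562, 512, 116, 442, 698.
deg(522) = 8; N(522) = {123, 413, 659, 354, 562, 988, 489, 698}.
G = K_{4,4,2,2}: α = 4 = χ(Ḡ), so ϑ = 4.
≈ 4.0000000 (to 7 d.p.).
α=4, χ(Ḡ)=4; ϑ=4 lies between (collapsed).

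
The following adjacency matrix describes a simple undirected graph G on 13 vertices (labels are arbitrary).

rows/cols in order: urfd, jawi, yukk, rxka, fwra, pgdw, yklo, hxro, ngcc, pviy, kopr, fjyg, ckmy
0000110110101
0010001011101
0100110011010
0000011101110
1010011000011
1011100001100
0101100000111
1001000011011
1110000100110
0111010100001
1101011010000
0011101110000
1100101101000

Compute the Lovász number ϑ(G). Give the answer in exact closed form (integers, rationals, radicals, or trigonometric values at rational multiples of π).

sqrt(13)

N(rxka) = {pgdw, yklo, hxro, pviy, kopr, fjyg}, |N(rxka)| = 6.
deg(pgdw) = 6; N(pgdw) = {urfd, yukk, rxka, fwra, pviy, kopr}.
N(kopr) = {urfd, jawi, rxka, pgdw, yklo, ngcc}, |N(kopr)| = 6.
N(hxro) = {urfd, rxka, ngcc, pviy, fjyg, ckmy}, |N(hxro)| = 6.
G on 13 vertices is 6-regular; SR(13,6,2,3) — a Paley graph.
spec(A) ≈ [6.0, 1.3028, -2.3028] (distinct, 4 d.p.).
−13·(-sqrt(13)/2 - 1/2) / ((6)−(-sqrt(13)/2 - 1/2)) = sqrt(13) = ϑ(G).
ϑ(G) ≈ 3.60555.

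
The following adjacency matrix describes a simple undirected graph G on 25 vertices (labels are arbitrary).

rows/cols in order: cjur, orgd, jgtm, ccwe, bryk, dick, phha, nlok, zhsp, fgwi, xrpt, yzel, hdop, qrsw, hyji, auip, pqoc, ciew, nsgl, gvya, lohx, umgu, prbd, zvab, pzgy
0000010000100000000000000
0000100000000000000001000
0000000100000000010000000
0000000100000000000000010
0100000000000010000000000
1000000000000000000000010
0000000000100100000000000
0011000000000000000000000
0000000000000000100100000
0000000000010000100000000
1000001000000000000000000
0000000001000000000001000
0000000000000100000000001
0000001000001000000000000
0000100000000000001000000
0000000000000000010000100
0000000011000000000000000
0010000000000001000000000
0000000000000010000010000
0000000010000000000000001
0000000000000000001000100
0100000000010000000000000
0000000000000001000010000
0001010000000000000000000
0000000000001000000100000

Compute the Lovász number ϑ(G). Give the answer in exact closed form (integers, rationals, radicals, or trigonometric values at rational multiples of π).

25*cos(pi/25)/(cos(pi/25) + 1)

deg(lohx) = 2; N(lohx) = {nsgl, prbd}.
Vertex dick has 2 neighbors: cjur, zvab.
Vertex bryk has 2 neighbors: orgd, hyji.
N(hyji) = {bryk, nsgl}, |N(hyji)| = 2.
deg(v) = 2 for all v (|V|=25); a single 25-cycle (edge-transitive).
The 13 distinct eigenvalues: [2.0, 1.93717, 1.75261, 1.45794, 1.07165, 0.61803, 0.12558, -0.37476, -0.85156, -1.27485, -1.61803, -1.85955, -1.98423].
−25·(-2*cos(pi/25)) / ((2)−(-2*cos(pi/25))) = 25*cos(pi/25)/(cos(pi/25) + 1) = ϑ(G).
= 12.4505218… (decimal).
Check 12 ≤ 25*cos(pi/25)/(cos(pi/25) + 1) ≤ 13: both strict.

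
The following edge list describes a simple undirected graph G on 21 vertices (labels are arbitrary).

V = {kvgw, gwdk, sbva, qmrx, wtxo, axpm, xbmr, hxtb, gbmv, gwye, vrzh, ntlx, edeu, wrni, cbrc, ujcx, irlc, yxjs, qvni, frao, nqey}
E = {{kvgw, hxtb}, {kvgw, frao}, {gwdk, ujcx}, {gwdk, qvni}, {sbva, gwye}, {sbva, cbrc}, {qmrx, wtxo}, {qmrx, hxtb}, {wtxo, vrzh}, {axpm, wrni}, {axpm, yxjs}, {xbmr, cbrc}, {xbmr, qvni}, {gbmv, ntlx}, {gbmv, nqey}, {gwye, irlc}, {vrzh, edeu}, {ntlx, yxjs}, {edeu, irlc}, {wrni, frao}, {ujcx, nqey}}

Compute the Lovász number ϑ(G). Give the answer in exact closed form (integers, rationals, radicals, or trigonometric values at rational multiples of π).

Vertex axpm has 2 neighbors: wrni, yxjs.
deg(gwye) = 2; N(gwye) = {sbva, irlc}.
Vertex cbrc has 2 neighbors: sbva, xbmr.
deg(irlc) = 2; N(irlc) = {gwye, edeu}.
G on 21 vertices is 2-regular; a single 21-cycle (edge-transitive).
Distinct eigenvalues (to 3 d.p.): [2.0, 1.911, 1.652, 1.247, 0.731, 0.149, -0.445, -1.0, -1.466, -1.802, -1.978].
Lovász (edge-transitive): ϑ = −21·(-2*cos(pi/21))/((2)−(-2*cos(pi/21))) = 21*cos(pi/21)/(cos(pi/21) + 1).
ϑ(G) ≈ 10.441033.
Sandwich: α(G)=10 ≤ ϑ(G)=21*cos(pi/21)/(cos(pi/21) + 1) ≤ χ(Ḡ)=11 (both strict).

21*cos(pi/21)/(cos(pi/21) + 1)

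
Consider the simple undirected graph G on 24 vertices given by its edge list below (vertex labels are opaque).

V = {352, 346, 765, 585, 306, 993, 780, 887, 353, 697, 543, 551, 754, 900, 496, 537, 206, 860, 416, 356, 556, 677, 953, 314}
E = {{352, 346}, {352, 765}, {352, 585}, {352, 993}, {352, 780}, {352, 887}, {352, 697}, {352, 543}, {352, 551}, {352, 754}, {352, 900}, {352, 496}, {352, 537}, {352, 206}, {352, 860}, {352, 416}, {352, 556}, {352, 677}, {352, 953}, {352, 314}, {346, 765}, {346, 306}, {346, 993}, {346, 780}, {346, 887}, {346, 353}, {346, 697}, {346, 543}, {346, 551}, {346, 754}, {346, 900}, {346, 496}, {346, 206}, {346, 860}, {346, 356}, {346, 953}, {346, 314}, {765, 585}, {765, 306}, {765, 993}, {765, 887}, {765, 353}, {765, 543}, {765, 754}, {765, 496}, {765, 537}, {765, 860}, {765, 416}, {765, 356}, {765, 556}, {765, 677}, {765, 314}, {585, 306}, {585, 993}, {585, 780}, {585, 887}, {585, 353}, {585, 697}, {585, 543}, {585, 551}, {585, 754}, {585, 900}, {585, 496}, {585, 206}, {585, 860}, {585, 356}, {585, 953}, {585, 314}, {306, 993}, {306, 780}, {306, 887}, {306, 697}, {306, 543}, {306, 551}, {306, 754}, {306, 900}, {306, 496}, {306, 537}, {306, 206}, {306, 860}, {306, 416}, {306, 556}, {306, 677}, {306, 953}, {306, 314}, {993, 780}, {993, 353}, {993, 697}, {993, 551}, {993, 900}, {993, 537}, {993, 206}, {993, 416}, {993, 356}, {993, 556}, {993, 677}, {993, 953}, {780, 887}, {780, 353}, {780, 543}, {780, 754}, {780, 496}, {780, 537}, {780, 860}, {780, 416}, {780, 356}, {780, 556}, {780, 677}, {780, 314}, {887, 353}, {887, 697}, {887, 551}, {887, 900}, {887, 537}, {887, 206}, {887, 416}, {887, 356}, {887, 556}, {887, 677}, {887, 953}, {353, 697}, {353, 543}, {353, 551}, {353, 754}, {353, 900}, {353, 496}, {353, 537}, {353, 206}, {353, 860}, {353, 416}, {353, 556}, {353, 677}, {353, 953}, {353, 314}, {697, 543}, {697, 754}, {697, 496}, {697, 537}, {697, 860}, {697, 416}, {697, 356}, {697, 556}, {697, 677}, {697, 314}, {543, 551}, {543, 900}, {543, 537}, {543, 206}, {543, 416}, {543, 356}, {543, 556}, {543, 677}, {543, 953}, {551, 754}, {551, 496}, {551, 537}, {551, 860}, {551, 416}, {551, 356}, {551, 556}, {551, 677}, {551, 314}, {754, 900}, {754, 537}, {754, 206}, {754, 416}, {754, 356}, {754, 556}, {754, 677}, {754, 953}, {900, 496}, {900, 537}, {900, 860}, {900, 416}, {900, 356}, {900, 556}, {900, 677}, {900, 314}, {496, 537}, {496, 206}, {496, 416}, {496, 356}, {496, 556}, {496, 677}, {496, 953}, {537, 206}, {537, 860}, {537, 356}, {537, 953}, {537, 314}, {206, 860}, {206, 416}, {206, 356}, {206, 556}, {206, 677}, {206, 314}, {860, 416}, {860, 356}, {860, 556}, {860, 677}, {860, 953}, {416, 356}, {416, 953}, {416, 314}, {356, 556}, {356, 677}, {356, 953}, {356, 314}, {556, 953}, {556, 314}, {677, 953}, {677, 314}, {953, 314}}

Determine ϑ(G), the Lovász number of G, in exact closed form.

Vertex 780 has 17 neighbors: 352, 346, 585, 306, 993, 887, 353, 543, 754, 496, 537, 860, 416, 356, 556, 677, 314.
deg(543) = 17; N(543) = {352, 346, 765, 585, 306, 780, 353, 697, 551, 900, 537, 206, 416, 356, 556, 677, 953}.
N(677) = {352, 765, 306, 993, 780, 887, 353, 697, 543, 551, 754, 900, 496, 206, 860, 356, 953, 314}, |N(677)| = 18.
Vertex 206 has 17 neighbors: 352, 346, 585, 306, 993, 887, 353, 543, 754, 496, 537, 860, 416, 356, 556, 677, 314.
Complete multipartite on [7, 7, 6, 4]: sandwich collapses at ϑ=7.
Numerically 7.000000000.
α=7, χ(Ḡ)=7; ϑ=7 lies between (collapsed).

7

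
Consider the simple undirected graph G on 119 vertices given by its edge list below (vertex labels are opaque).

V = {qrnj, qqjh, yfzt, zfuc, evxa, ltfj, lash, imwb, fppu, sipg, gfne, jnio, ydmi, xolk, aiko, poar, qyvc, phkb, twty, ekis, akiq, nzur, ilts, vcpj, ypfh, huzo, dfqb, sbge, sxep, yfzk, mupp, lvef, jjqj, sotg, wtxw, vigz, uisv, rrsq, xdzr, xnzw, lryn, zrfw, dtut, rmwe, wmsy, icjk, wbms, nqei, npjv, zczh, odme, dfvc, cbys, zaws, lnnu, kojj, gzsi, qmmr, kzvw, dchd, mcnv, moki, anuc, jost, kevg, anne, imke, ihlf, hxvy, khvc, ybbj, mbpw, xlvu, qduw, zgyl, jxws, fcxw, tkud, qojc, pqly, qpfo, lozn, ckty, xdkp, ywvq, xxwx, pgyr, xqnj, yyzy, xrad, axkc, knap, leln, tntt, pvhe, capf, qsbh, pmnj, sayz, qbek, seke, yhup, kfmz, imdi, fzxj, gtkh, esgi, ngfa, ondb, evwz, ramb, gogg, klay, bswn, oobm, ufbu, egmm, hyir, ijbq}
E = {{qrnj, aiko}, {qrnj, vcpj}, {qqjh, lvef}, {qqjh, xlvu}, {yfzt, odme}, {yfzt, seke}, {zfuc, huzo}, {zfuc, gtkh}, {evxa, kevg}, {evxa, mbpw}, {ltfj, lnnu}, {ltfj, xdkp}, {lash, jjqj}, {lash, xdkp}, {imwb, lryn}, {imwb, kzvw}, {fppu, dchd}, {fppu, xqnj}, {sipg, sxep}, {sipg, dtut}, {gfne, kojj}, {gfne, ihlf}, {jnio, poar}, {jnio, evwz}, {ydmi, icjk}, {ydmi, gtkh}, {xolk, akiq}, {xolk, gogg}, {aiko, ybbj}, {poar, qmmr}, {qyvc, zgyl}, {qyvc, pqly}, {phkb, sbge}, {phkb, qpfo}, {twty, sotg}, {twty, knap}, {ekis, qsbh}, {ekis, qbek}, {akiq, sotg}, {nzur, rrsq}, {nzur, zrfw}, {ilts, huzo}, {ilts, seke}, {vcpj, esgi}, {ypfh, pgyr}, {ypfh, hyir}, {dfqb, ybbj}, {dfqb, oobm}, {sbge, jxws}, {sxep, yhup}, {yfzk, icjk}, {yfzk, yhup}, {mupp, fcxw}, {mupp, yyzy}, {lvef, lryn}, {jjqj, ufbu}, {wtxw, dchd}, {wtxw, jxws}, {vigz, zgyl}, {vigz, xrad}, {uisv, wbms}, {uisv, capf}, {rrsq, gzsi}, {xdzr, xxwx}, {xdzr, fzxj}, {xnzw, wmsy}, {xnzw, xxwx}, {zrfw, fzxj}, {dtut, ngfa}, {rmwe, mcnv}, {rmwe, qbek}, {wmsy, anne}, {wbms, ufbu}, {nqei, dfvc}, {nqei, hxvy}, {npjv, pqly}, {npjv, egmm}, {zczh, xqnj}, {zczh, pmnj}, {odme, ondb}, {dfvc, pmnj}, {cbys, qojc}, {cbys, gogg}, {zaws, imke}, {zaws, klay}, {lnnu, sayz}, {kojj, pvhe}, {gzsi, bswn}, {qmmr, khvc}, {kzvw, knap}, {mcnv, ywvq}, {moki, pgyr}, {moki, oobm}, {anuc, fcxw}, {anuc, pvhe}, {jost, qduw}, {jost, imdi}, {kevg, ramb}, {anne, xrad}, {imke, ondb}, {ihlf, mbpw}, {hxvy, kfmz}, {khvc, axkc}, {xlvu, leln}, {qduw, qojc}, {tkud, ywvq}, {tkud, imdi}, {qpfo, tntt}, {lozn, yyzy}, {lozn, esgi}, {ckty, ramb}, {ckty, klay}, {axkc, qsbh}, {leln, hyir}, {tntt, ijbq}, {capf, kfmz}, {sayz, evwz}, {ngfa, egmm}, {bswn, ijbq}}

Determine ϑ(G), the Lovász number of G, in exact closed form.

119*cos(pi/119)/(cos(pi/119) + 1)

N(cbys) = {qojc, gogg}, |N(cbys)| = 2.
Vertex ihlf has 2 neighbors: gfne, mbpw.
Vertex imwb has 2 neighbors: lryn, kzvw.
Vertex aiko has 2 neighbors: qrnj, ybbj.
Every vertex has degree 2 (N=119); connected 2-regular on 119 ⇒ C_{119}.
A has 60 distinct eigenvalues ≈ [2.0, 1.99721, 1.98886, 1.97496, 1.95556, 1.93071, 1.90047, 1.86494, 1.82422, 1.7784, 1.72763, 1.67205, 1.6118, 1.54707, 1.47802, 1.40485, 1.32776, 1.24698, 1.16272, 1.07522, 0.98472, 0.89148, 0.79575, 0.6978, 0.59791, 0.49636, 0.39342, 0.28938, 0.18454, 0.07918, -0.0264, -0.1319, -0.23704, -0.34152, -0.44504, -0.54733, -0.64808, -0.74704, -0.84391, -0.93843, -1.03033, -1.11936, -1.20527, -1.28782, -1.36678, -1.44194, -1.51307, -1.57999, -1.6425, -1.70043, -1.75363, -1.80194, -1.84522, -1.88337, -1.91626, -1.94381, -1.96595, -1.9826, -1.99373, -1.9993].
With N=119: ϑ(G) = 119·(-(-1)*2*cos(pi/119))/(2−(-2*cos(pi/119))) = 119*cos(pi/119)/(cos(pi/119) + 1).
≈ 59.489631564 (to 9 d.p.).
Check 59 ≤ 119*cos(pi/119)/(cos(pi/119) + 1) ≤ 60: both strict.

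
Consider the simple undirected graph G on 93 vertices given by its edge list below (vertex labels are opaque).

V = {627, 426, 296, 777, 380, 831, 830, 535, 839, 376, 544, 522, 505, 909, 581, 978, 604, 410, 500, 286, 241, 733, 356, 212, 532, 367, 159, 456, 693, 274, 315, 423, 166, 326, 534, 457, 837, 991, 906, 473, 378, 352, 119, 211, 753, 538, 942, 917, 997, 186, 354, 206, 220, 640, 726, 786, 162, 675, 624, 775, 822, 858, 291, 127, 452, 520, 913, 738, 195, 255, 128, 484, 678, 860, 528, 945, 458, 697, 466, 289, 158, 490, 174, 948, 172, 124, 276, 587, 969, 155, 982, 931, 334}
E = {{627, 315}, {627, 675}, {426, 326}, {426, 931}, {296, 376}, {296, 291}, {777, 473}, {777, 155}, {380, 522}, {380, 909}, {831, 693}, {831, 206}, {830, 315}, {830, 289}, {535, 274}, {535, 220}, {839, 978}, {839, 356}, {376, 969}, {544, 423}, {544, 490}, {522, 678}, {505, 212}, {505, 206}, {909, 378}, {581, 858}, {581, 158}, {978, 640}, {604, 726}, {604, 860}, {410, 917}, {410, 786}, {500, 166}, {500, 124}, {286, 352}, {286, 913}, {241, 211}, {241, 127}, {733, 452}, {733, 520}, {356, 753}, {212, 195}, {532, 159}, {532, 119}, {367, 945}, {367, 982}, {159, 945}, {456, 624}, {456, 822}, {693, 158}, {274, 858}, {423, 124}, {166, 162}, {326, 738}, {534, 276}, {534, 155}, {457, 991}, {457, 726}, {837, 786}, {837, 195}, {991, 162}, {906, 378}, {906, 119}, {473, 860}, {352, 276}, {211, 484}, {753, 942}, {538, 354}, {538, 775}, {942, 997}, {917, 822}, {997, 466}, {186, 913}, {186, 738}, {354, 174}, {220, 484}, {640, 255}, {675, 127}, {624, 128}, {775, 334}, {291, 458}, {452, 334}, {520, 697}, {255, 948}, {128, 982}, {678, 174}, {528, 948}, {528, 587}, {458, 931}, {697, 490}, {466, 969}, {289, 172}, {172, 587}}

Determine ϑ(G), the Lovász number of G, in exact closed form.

93*cos(pi/93)/(cos(pi/93) + 1)

N(159) = {532, 945}, |N(159)| = 2.
deg(837) = 2; N(837) = {786, 195}.
deg(627) = 2; N(627) = {315, 675}.
deg(255) = 2; N(255) = {640, 948}.
Regular of degree 2 on 93 vertices: a single 93-cycle (edge-transitive).
The 47 distinct eigenvalues: [2.0, 1.995437, 1.98177, 1.95906, 1.927411, 1.886968, 1.837916, 1.780477, 1.714914, 1.641527, 1.56065, 1.472651, 1.377934, 1.276929, 1.170098, 1.057928, 0.940931, 0.819641, 0.694611, 0.566411, 0.435627, 0.302856, 0.168702, 0.033779, -0.101298, -0.235913, -0.369452, -0.501305, -0.630871, -0.757558, -0.880788, -1.0, -1.114649, -1.224212, -1.328189, -1.426106, -1.517516, -1.602002, -1.679179, -1.748693, -1.810229, -1.863505, -1.908279, -1.944345, -1.97154, -1.989739, -1.998859].
ϑ = −N·λ_min/(λ_max−λ_min) = −93·(-2*cos(pi/93))/(2−(-2*cos(pi/93))) = 93*cos(pi/93)/(cos(pi/93) + 1).
ϑ(G) ≈ 46.4867.
Check 46 ≤ 93*cos(pi/93)/(cos(pi/93) + 1) ≤ 47: both strict.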